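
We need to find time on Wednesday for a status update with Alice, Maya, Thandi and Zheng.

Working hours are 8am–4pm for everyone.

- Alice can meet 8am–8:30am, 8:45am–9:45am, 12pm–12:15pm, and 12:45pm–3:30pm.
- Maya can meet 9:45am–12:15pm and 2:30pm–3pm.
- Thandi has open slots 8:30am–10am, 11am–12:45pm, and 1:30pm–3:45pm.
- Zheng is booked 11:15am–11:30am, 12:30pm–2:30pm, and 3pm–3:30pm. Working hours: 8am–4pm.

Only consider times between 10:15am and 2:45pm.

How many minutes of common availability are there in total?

Zheng free within 08:00–16:00: 08:00–11:15, 11:30–12:30, 14:30–15:00, 15:30–16:00.
Alice ∩ Maya: 12:00–12:15, 14:30–15:00.
Alice ∩ Maya ∩ Thandi: 12:00–12:15, 14:30–15:00.
Alice ∩ Maya ∩ Thandi ∩ Zheng: 12:00–12:15, 14:30–15:00.
Restricted to 10:15–14:45: 12:00–12:15, 14:30–14:45.
Total common minutes: 15 + 15 = 30.

30 minutes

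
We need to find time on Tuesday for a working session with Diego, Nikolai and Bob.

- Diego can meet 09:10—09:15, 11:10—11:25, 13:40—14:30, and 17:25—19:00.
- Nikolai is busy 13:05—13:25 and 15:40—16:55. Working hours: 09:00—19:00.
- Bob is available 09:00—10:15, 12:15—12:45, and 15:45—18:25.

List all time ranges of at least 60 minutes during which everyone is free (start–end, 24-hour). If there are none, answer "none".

Nikolai free within 09:00–19:00: 09:00–13:05, 13:25–15:40, 16:55–19:00.
Diego ∩ Nikolai: 09:10–09:15, 11:10–11:25, 13:40–14:30, 17:25–19:00.
Diego ∩ Nikolai ∩ Bob: 09:10–09:15, 17:25–18:25.
Windows ≥ 60 min: 17:25–18:25.

17:25–18:25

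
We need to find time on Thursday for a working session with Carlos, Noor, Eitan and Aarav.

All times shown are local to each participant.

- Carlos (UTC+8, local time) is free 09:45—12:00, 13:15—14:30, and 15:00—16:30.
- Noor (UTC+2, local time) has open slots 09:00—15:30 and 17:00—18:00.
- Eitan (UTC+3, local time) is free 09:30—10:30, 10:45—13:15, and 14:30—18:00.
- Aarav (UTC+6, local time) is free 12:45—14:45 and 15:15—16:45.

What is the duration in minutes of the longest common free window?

45 minutes

Carlos → UTC: 01:45–04:00, 05:15–06:30, 07:00–08:30.
Noor → UTC: 07:00–13:30, 15:00–16:00.
Eitan → UTC: 06:30–07:30, 07:45–10:15, 11:30–15:00.
Aarav → UTC: 06:45–08:45, 09:15–10:45.
Carlos ∩ Noor: 07:00–08:30.
Carlos ∩ Noor ∩ Eitan: 07:00–07:30, 07:45–08:30.
Carlos ∩ Noor ∩ Eitan ∩ Aarav: 07:00–07:30, 07:45–08:30.
Common window lengths: 30, 45 min; longest is 45.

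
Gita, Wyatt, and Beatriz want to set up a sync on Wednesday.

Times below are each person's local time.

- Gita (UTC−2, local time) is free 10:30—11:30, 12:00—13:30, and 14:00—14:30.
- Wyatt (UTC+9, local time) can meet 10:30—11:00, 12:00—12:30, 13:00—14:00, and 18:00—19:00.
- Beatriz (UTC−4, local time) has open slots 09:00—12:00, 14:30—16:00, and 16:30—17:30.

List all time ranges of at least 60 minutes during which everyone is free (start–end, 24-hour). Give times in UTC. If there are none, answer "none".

none

Gita → UTC: 12:30–13:30, 14:00–15:30, 16:00–16:30.
Wyatt → UTC: 01:30–02:00, 03:00–03:30, 04:00–05:00, 09:00–10:00.
Beatriz → UTC: 13:00–16:00, 18:30–20:00, 20:30–21:30.
Gita ∩ Wyatt: (none).
Gita ∩ Wyatt ∩ Beatriz: (none).
Windows ≥ 60 min: (none).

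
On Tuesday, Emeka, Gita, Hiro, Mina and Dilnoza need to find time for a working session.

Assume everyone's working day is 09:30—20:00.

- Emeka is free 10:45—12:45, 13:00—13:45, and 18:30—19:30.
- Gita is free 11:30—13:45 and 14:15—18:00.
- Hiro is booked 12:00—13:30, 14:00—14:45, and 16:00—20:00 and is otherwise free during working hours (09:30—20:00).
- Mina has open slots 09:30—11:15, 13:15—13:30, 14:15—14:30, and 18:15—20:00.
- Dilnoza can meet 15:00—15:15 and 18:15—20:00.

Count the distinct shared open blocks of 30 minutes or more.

0

Hiro free within 09:30–20:00: 09:30–12:00, 13:30–14:00, 14:45–16:00.
Emeka ∩ Gita: 11:30–12:45, 13:00–13:45.
Emeka ∩ Gita ∩ Hiro: 11:30–12:00, 13:30–13:45.
Emeka ∩ Gita ∩ Hiro ∩ Mina: (none).
Emeka ∩ Gita ∩ Hiro ∩ Mina ∩ Dilnoza: (none).
Windows ≥ 30 min: (none).
That's 0 windows.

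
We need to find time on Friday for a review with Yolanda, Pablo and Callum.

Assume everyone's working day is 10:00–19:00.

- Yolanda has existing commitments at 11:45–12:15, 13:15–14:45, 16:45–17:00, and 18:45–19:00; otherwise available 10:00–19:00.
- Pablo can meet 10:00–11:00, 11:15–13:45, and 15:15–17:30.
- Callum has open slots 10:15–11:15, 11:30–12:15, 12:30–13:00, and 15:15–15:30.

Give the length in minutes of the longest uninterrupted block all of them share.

45 minutes

Yolanda free within 10:00–19:00: 10:00–11:45, 12:15–13:15, 14:45–16:45, 17:00–18:45.
Yolanda ∩ Pablo: 10:00–11:00, 11:15–11:45, 12:15–13:15, 15:15–16:45, 17:00–17:30.
Yolanda ∩ Pablo ∩ Callum: 10:15–11:00, 11:30–11:45, 12:30–13:00, 15:15–15:30.
Common window lengths: 45, 15, 30, 15 min; longest is 45.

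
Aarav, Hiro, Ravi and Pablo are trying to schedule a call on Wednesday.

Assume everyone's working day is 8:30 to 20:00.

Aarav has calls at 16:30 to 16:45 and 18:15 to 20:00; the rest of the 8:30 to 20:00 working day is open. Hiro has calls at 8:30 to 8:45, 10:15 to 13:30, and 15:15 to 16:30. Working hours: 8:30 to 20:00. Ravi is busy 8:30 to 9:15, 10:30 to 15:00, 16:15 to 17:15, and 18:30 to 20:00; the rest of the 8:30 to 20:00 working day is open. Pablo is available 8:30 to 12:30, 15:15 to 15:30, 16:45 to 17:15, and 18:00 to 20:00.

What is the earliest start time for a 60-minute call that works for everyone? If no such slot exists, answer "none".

Aarav free within 08:30–20:00: 08:30–16:30, 16:45–18:15.
Hiro free within 08:30–20:00: 08:45–10:15, 13:30–15:15, 16:30–20:00.
Ravi free within 08:30–20:00: 09:15–10:30, 15:00–16:15, 17:15–18:30.
Aarav ∩ Hiro: 08:45–10:15, 13:30–15:15, 16:45–18:15.
Aarav ∩ Hiro ∩ Ravi: 09:15–10:15, 15:00–15:15, 17:15–18:15.
Aarav ∩ Hiro ∩ Ravi ∩ Pablo: 09:15–10:15, 18:00–18:15.
Windows ≥ 60 min: 09:15–10:15.
Earliest such window starts at 09:15.

09:15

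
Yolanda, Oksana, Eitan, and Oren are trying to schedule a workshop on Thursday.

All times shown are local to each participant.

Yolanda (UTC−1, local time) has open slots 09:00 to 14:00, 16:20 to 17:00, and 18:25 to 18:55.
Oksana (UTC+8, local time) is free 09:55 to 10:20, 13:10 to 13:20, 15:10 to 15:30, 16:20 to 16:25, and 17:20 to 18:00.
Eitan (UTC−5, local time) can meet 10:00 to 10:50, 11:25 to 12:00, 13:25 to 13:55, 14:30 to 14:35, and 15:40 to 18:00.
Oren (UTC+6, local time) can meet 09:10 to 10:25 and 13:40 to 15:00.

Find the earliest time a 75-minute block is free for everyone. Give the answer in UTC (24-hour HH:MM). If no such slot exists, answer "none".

none

Yolanda → UTC: 10:00–15:00, 17:20–18:00, 19:25–19:55.
Oksana → UTC: 01:55–02:20, 05:10–05:20, 07:10–07:30, 08:20–08:25, 09:20–10:00.
Eitan → UTC: 15:00–15:50, 16:25–17:00, 18:25–18:55, 19:30–19:35, 20:40–23:00.
Oren → UTC: 03:10–04:25, 07:40–09:00.
Yolanda ∩ Oksana: (none).
Yolanda ∩ Oksana ∩ Eitan: (none).
Yolanda ∩ Oksana ∩ Eitan ∩ Oren: (none).
Windows ≥ 75 min: (none).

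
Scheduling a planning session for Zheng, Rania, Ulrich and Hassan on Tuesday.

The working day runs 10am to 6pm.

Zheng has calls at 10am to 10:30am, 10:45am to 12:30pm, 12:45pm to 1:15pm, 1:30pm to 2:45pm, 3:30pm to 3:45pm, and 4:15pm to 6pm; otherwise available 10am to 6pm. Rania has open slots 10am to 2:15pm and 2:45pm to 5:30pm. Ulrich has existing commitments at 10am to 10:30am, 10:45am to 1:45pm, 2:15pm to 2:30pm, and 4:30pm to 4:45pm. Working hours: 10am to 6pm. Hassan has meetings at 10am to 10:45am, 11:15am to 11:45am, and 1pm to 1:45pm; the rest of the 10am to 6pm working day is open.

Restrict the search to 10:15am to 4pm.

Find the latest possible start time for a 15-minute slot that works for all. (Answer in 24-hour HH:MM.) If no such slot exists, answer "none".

Zheng free within 10:00–18:00: 10:30–10:45, 12:30–12:45, 13:15–13:30, 14:45–15:30, 15:45–16:15.
Ulrich free within 10:00–18:00: 10:30–10:45, 13:45–14:15, 14:30–16:30, 16:45–18:00.
Hassan free within 10:00–18:00: 10:45–11:15, 11:45–13:00, 13:45–18:00.
Zheng ∩ Rania: 10:30–10:45, 12:30–12:45, 13:15–13:30, 14:45–15:30, 15:45–16:15.
Zheng ∩ Rania ∩ Ulrich: 10:30–10:45, 14:45–15:30, 15:45–16:15.
Zheng ∩ Rania ∩ Ulrich ∩ Hassan: 14:45–15:30, 15:45–16:15.
Restricted to 10:15–16:00: 14:45–15:30, 15:45–16:00.
Windows ≥ 15 min: 14:45–15:30, 15:45–16:00.
Latest start in the last window 15:45–16:00 is 16:00 − 15 min = 15:45.

15:45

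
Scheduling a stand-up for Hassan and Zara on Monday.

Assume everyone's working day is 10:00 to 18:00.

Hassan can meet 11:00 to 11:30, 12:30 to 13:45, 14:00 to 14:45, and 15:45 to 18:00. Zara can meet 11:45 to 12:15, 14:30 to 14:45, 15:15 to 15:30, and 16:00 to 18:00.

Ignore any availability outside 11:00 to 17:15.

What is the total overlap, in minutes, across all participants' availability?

90 minutes

Hassan ∩ Zara: 14:30–14:45, 16:00–18:00.
Restricted to 11:00–17:15: 14:30–14:45, 16:00–17:15.
Total common minutes: 15 + 75 = 90.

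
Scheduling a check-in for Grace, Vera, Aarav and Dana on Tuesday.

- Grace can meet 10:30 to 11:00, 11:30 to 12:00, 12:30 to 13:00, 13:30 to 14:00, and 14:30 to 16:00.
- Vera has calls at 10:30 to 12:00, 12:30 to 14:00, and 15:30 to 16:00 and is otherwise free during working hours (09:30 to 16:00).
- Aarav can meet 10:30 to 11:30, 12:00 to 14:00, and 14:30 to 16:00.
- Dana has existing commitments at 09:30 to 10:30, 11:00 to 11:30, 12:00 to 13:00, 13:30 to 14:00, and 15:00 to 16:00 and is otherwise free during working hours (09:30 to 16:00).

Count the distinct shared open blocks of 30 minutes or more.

Vera free within 09:30–16:00: 09:30–10:30, 12:00–12:30, 14:00–15:30.
Dana free within 09:30–16:00: 10:30–11:00, 11:30–12:00, 13:00–13:30, 14:00–15:00.
Grace ∩ Vera: 14:30–15:30.
Grace ∩ Vera ∩ Aarav: 14:30–15:30.
Grace ∩ Vera ∩ Aarav ∩ Dana: 14:30–15:00.
Windows ≥ 30 min: 14:30–15:00.
That's 1 window.

1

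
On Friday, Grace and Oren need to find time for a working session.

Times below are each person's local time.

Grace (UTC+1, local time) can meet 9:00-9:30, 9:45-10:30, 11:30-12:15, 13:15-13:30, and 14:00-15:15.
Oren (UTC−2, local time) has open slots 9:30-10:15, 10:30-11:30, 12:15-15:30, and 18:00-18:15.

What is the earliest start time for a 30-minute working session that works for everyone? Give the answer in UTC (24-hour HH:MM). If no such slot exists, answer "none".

Grace → UTC: 08:00–08:30, 08:45–09:30, 10:30–11:15, 12:15–12:30, 13:00–14:15.
Oren → UTC: 11:30–12:15, 12:30–13:30, 14:15–17:30, 20:00–20:15.
Grace ∩ Oren: 13:00–13:30.
Windows ≥ 30 min: 13:00–13:30.
Earliest such window starts at 13:00.

13:00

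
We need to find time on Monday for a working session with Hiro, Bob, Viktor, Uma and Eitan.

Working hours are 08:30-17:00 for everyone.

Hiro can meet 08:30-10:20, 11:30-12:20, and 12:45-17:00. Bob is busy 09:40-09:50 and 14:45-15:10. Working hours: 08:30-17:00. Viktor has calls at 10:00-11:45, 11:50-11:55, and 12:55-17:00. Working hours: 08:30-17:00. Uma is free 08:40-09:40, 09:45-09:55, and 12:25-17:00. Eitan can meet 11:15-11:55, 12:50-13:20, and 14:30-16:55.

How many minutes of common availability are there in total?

5 minutes

Bob free within 08:30–17:00: 08:30–09:40, 09:50–14:45, 15:10–17:00.
Viktor free within 08:30–17:00: 08:30–10:00, 11:45–11:50, 11:55–12:55.
Hiro ∩ Bob: 08:30–09:40, 09:50–10:20, 11:30–12:20, 12:45–14:45, 15:10–17:00.
Hiro ∩ Bob ∩ Viktor: 08:30–09:40, 09:50–10:00, 11:45–11:50, 11:55–12:20, 12:45–12:55.
Hiro ∩ Bob ∩ Viktor ∩ Uma: 08:40–09:40, 09:50–09:55, 12:45–12:55.
Hiro ∩ Bob ∩ Viktor ∩ Uma ∩ Eitan: 12:50–12:55.
Total common minutes: 5.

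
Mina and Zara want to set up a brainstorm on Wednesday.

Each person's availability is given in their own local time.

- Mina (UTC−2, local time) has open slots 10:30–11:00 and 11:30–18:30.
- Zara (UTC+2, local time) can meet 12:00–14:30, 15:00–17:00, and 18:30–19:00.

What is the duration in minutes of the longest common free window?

90 minutes

Mina → UTC: 12:30–13:00, 13:30–20:30.
Zara → UTC: 10:00–12:30, 13:00–15:00, 16:30–17:00.
Mina ∩ Zara: 13:30–15:00, 16:30–17:00.
Common window lengths: 90, 30 min; longest is 90.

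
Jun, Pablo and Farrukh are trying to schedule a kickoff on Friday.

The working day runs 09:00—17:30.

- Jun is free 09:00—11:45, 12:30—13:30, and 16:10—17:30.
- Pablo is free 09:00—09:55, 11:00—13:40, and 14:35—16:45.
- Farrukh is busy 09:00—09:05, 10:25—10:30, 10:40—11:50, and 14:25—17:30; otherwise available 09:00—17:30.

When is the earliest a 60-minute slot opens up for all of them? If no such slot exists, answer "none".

12:30

Farrukh free within 09:00–17:30: 09:05–10:25, 10:30–10:40, 11:50–14:25.
Jun ∩ Pablo: 09:00–09:55, 11:00–11:45, 12:30–13:30, 16:10–16:45.
Jun ∩ Pablo ∩ Farrukh: 09:05–09:55, 12:30–13:30.
Windows ≥ 60 min: 12:30–13:30.
Earliest such window starts at 12:30.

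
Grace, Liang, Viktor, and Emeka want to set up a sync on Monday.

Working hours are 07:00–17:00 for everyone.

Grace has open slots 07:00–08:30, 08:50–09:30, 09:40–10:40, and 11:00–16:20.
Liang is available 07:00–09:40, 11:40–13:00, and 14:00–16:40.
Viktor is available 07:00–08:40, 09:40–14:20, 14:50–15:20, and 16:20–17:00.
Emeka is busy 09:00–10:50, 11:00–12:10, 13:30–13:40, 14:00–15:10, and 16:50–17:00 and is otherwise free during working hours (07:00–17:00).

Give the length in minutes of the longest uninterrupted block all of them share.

90 minutes

Emeka free within 07:00–17:00: 07:00–09:00, 10:50–11:00, 12:10–13:30, 13:40–14:00, 15:10–16:50.
Grace ∩ Liang: 07:00–08:30, 08:50–09:30, 11:40–13:00, 14:00–16:20.
Grace ∩ Liang ∩ Viktor: 07:00–08:30, 11:40–13:00, 14:00–14:20, 14:50–15:20.
Grace ∩ Liang ∩ Viktor ∩ Emeka: 07:00–08:30, 12:10–13:00, 15:10–15:20.
Common window lengths: 90, 50, 10 min; longest is 90.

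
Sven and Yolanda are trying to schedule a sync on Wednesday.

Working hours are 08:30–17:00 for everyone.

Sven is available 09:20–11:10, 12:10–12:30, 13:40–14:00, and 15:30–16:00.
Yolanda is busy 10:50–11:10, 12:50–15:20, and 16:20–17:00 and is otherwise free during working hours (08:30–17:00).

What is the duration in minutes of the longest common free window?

Yolanda free within 08:30–17:00: 08:30–10:50, 11:10–12:50, 15:20–16:20.
Sven ∩ Yolanda: 09:20–10:50, 12:10–12:30, 15:30–16:00.
Common window lengths: 90, 20, 30 min; longest is 90.

90 minutes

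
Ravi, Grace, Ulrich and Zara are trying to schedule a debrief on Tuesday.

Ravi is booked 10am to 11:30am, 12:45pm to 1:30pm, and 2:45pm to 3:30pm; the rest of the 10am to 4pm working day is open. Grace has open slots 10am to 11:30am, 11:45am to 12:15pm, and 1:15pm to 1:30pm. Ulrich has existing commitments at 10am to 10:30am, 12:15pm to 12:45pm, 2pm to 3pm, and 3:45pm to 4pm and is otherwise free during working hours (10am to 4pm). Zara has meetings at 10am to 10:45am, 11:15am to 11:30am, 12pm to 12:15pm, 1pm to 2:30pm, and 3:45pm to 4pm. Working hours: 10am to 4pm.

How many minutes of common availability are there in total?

15 minutes

Ravi free within 10:00–16:00: 11:30–12:45, 13:30–14:45, 15:30–16:00.
Ulrich free within 10:00–16:00: 10:30–12:15, 12:45–14:00, 15:00–15:45.
Zara free within 10:00–16:00: 10:45–11:15, 11:30–12:00, 12:15–13:00, 14:30–15:45.
Ravi ∩ Grace: 11:45–12:15.
Ravi ∩ Grace ∩ Ulrich: 11:45–12:15.
Ravi ∩ Grace ∩ Ulrich ∩ Zara: 11:45–12:00.
Total common minutes: 15.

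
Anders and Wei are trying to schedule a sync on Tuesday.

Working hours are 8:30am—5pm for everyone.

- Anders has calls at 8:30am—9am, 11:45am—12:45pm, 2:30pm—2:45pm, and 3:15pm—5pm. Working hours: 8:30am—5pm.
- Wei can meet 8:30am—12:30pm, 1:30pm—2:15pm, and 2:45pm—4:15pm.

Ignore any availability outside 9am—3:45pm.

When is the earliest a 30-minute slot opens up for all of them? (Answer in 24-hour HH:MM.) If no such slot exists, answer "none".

09:00

Anders free within 08:30–17:00: 09:00–11:45, 12:45–14:30, 14:45–15:15.
Anders ∩ Wei: 09:00–11:45, 13:30–14:15, 14:45–15:15.
Restricted to 09:00–15:45: 09:00–11:45, 13:30–14:15, 14:45–15:15.
Windows ≥ 30 min: 09:00–11:45, 13:30–14:15, 14:45–15:15.
Earliest such window starts at 09:00.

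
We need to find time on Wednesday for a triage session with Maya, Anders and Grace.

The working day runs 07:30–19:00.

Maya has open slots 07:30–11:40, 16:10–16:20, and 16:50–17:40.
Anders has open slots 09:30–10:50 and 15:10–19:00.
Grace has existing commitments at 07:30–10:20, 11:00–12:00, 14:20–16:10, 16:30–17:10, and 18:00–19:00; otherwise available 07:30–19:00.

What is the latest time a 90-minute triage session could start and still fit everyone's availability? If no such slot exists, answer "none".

none

Grace free within 07:30–19:00: 10:20–11:00, 12:00–14:20, 16:10–16:30, 17:10–18:00.
Maya ∩ Anders: 09:30–10:50, 16:10–16:20, 16:50–17:40.
Maya ∩ Anders ∩ Grace: 10:20–10:50, 16:10–16:20, 17:10–17:40.
Windows ≥ 90 min: (none).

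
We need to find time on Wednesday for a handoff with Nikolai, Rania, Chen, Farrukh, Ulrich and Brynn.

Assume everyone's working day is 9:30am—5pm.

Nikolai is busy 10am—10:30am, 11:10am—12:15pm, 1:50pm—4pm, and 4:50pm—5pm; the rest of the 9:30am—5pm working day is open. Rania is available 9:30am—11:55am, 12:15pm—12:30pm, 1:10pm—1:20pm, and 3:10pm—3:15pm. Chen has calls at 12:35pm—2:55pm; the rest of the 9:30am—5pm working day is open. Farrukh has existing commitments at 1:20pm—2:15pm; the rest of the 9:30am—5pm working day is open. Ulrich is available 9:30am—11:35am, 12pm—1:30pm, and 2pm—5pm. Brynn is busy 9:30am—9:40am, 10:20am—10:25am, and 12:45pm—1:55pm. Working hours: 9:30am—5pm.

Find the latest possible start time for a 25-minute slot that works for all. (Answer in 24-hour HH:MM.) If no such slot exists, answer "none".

Nikolai free within 09:30–17:00: 09:30–10:00, 10:30–11:10, 12:15–13:50, 16:00–16:50.
Chen free within 09:30–17:00: 09:30–12:35, 14:55–17:00.
Farrukh free within 09:30–17:00: 09:30–13:20, 14:15–17:00.
Brynn free within 09:30–17:00: 09:40–10:20, 10:25–12:45, 13:55–17:00.
Nikolai ∩ Rania: 09:30–10:00, 10:30–11:10, 12:15–12:30, 13:10–13:20.
Nikolai ∩ Rania ∩ Chen: 09:30–10:00, 10:30–11:10, 12:15–12:30.
Nikolai ∩ Rania ∩ Chen ∩ Farrukh: 09:30–10:00, 10:30–11:10, 12:15–12:30.
Nikolai ∩ Rania ∩ Chen ∩ Farrukh ∩ Ulrich: 09:30–10:00, 10:30–11:10, 12:15–12:30.
Nikolai ∩ Rania ∩ Chen ∩ Farrukh ∩ Ulrich ∩ Brynn: 09:40–10:00, 10:30–11:10, 12:15–12:30.
Windows ≥ 25 min: 10:30–11:10.
Latest start in the last window 10:30–11:10 is 11:10 − 25 min = 10:45.

10:45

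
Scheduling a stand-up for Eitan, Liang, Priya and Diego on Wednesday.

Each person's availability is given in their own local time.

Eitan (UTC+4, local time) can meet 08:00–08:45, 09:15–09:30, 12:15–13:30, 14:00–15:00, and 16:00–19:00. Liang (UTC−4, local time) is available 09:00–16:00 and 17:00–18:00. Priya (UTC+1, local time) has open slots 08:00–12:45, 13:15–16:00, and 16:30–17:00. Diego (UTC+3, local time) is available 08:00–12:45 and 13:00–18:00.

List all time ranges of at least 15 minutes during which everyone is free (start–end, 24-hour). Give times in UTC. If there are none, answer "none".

13:00–15:00

Eitan → UTC: 04:00–04:45, 05:15–05:30, 08:15–09:30, 10:00–11:00, 12:00–15:00.
Liang → UTC: 13:00–20:00, 21:00–22:00.
Priya → UTC: 07:00–11:45, 12:15–15:00, 15:30–16:00.
Diego → UTC: 05:00–09:45, 10:00–15:00.
Eitan ∩ Liang: 13:00–15:00.
Eitan ∩ Liang ∩ Priya: 13:00–15:00.
Eitan ∩ Liang ∩ Priya ∩ Diego: 13:00–15:00.
Windows ≥ 15 min: 13:00–15:00.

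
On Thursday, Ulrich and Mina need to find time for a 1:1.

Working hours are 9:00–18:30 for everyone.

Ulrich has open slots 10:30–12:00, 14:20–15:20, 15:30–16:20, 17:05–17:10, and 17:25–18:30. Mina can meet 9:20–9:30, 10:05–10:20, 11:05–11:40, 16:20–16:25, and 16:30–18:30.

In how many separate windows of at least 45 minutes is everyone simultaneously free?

Ulrich ∩ Mina: 11:05–11:40, 17:05–17:10, 17:25–18:30.
Windows ≥ 45 min: 17:25–18:30.
That's 1 window.

1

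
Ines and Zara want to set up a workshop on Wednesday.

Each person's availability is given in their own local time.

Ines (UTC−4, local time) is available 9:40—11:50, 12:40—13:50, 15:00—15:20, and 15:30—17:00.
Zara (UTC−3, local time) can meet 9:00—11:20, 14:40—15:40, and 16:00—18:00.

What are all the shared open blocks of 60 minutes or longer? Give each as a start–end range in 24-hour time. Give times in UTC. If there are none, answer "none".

Ines → UTC: 13:40–15:50, 16:40–17:50, 19:00–19:20, 19:30–21:00.
Zara → UTC: 12:00–14:20, 17:40–18:40, 19:00–21:00.
Ines ∩ Zara: 13:40–14:20, 17:40–17:50, 19:00–19:20, 19:30–21:00.
Windows ≥ 60 min: 19:30–21:00.

19:30–21:00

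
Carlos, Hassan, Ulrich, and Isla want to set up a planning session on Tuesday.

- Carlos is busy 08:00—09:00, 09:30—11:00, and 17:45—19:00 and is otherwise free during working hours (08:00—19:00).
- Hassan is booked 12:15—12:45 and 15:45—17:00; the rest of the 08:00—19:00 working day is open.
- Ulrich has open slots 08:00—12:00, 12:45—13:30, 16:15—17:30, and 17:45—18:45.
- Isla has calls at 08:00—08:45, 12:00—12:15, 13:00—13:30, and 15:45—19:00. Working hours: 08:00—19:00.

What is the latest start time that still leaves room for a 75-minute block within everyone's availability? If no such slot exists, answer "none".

Carlos free within 08:00–19:00: 09:00–09:30, 11:00–17:45.
Hassan free within 08:00–19:00: 08:00–12:15, 12:45–15:45, 17:00–19:00.
Isla free within 08:00–19:00: 08:45–12:00, 12:15–13:00, 13:30–15:45.
Carlos ∩ Hassan: 09:00–09:30, 11:00–12:15, 12:45–15:45, 17:00–17:45.
Carlos ∩ Hassan ∩ Ulrich: 09:00–09:30, 11:00–12:00, 12:45–13:30, 17:00–17:30.
Carlos ∩ Hassan ∩ Ulrich ∩ Isla: 09:00–09:30, 11:00–12:00, 12:45–13:00.
Windows ≥ 75 min: (none).

none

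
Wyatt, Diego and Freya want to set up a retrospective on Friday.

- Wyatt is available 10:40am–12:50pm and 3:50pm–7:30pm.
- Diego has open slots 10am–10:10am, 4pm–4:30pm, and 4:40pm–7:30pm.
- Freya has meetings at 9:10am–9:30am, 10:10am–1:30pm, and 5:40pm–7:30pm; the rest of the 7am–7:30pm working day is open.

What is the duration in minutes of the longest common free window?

Freya free within 07:00–19:30: 07:00–09:10, 09:30–10:10, 13:30–17:40.
Wyatt ∩ Diego: 16:00–16:30, 16:40–19:30.
Wyatt ∩ Diego ∩ Freya: 16:00–16:30, 16:40–17:40.
Common window lengths: 30, 60 min; longest is 60.

60 minutes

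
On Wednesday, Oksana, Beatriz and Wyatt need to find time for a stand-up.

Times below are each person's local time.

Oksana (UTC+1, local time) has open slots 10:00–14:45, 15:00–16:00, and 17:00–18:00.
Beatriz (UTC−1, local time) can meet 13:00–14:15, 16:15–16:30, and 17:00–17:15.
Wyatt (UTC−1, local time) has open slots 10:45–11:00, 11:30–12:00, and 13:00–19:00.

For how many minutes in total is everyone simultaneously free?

Oksana → UTC: 09:00–13:45, 14:00–15:00, 16:00–17:00.
Beatriz → UTC: 14:00–15:15, 17:15–17:30, 18:00–18:15.
Wyatt → UTC: 11:45–12:00, 12:30–13:00, 14:00–20:00.
Oksana ∩ Beatriz: 14:00–15:00.
Oksana ∩ Beatriz ∩ Wyatt: 14:00–15:00.
Total common minutes: 60.

60 minutes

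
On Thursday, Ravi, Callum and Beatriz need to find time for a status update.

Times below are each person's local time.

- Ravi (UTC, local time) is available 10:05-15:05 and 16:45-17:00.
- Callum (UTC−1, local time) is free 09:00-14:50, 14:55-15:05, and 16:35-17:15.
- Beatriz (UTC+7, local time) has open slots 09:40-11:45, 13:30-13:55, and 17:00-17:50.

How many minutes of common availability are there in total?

Ravi → UTC: 10:05–15:05, 16:45–17:00.
Callum → UTC: 10:00–15:50, 15:55–16:05, 17:35–18:15.
Beatriz → UTC: 02:40–04:45, 06:30–06:55, 10:00–10:50.
Ravi ∩ Callum: 10:05–15:05.
Ravi ∩ Callum ∩ Beatriz: 10:05–10:50.
Total common minutes: 45.

45 minutes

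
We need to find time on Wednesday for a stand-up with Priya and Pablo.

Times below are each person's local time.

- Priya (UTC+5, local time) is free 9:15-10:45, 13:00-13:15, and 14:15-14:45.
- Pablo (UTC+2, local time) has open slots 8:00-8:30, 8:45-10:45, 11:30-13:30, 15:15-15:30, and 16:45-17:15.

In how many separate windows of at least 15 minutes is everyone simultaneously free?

2

Priya → UTC: 04:15–05:45, 08:00–08:15, 09:15–09:45.
Pablo → UTC: 06:00–06:30, 06:45–08:45, 09:30–11:30, 13:15–13:30, 14:45–15:15.
Priya ∩ Pablo: 08:00–08:15, 09:30–09:45.
Windows ≥ 15 min: 08:00–08:15, 09:30–09:45.
That's 2 windows.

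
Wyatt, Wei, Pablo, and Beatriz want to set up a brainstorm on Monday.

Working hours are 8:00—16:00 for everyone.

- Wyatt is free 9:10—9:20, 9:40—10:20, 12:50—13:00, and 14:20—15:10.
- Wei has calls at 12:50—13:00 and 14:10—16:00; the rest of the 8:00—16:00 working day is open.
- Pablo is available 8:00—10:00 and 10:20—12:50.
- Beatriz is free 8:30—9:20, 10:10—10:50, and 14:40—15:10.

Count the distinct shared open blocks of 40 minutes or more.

0

Wei free within 08:00–16:00: 08:00–12:50, 13:00–14:10.
Wyatt ∩ Wei: 09:10–09:20, 09:40–10:20.
Wyatt ∩ Wei ∩ Pablo: 09:10–09:20, 09:40–10:00.
Wyatt ∩ Wei ∩ Pablo ∩ Beatriz: 09:10–09:20.
Windows ≥ 40 min: (none).
That's 0 windows.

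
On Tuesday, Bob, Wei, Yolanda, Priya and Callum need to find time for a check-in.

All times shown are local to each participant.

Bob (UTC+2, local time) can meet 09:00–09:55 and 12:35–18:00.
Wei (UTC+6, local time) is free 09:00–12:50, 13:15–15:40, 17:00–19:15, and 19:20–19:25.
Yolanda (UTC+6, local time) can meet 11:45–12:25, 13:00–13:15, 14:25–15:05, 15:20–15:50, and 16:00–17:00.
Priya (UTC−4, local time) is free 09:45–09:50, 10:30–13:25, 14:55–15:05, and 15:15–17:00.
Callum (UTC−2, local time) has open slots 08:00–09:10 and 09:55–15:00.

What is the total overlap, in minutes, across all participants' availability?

Bob → UTC: 07:00–07:55, 10:35–16:00.
Wei → UTC: 03:00–06:50, 07:15–09:40, 11:00–13:15, 13:20–13:25.
Yolanda → UTC: 05:45–06:25, 07:00–07:15, 08:25–09:05, 09:20–09:50, 10:00–11:00.
Priya → UTC: 13:45–13:50, 14:30–17:25, 18:55–19:05, 19:15–21:00.
Callum → UTC: 10:00–11:10, 11:55–17:00.
Bob ∩ Wei: 07:15–07:55, 11:00–13:15, 13:20–13:25.
Bob ∩ Wei ∩ Yolanda: (none).
Bob ∩ Wei ∩ Yolanda ∩ Priya: (none).
Bob ∩ Wei ∩ Yolanda ∩ Priya ∩ Callum: (none).
Total common minutes: 0.

0 minutes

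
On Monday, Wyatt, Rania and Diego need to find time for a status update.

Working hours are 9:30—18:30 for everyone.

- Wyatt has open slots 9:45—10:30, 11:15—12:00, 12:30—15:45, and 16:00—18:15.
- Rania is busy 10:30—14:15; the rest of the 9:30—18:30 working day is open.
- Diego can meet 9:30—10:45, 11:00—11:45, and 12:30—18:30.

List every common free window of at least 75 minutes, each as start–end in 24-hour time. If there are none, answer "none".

Rania free within 09:30–18:30: 09:30–10:30, 14:15–18:30.
Wyatt ∩ Rania: 09:45–10:30, 14:15–15:45, 16:00–18:15.
Wyatt ∩ Rania ∩ Diego: 09:45–10:30, 14:15–15:45, 16:00–18:15.
Windows ≥ 75 min: 14:15–15:45, 16:00–18:15.

14:15–15:45, 16:00–18:15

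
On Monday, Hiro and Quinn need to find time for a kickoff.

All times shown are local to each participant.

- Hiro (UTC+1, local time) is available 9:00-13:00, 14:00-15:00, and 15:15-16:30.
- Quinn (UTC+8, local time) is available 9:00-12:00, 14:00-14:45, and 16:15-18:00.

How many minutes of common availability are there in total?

105 minutes

Hiro → UTC: 08:00–12:00, 13:00–14:00, 14:15–15:30.
Quinn → UTC: 01:00–04:00, 06:00–06:45, 08:15–10:00.
Hiro ∩ Quinn: 08:15–10:00.
Total common minutes: 105.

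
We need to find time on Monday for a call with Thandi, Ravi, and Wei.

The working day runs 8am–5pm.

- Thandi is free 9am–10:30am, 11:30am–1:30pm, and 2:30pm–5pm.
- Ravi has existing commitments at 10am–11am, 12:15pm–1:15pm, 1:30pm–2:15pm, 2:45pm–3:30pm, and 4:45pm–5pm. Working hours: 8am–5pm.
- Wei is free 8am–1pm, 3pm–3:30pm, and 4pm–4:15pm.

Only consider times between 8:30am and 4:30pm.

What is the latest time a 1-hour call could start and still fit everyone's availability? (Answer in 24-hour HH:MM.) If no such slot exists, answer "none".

09:00

Ravi free within 08:00–17:00: 08:00–10:00, 11:00–12:15, 13:15–13:30, 14:15–14:45, 15:30–16:45.
Thandi ∩ Ravi: 09:00–10:00, 11:30–12:15, 13:15–13:30, 14:30–14:45, 15:30–16:45.
Thandi ∩ Ravi ∩ Wei: 09:00–10:00, 11:30–12:15, 16:00–16:15.
Restricted to 08:30–16:30: 09:00–10:00, 11:30–12:15, 16:00–16:15.
Windows ≥ 60 min: 09:00–10:00.
Latest start in the last window 09:00–10:00 is 10:00 − 60 min = 09:00.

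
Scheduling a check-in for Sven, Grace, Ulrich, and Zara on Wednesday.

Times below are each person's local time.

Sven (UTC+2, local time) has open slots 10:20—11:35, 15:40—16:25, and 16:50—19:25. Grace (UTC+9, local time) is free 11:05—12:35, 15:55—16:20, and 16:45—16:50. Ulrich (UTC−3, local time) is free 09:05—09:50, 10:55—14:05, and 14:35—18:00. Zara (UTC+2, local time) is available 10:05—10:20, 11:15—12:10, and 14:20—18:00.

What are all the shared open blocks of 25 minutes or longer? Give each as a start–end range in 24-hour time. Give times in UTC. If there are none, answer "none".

none

Sven → UTC: 08:20–09:35, 13:40–14:25, 14:50–17:25.
Grace → UTC: 02:05–03:35, 06:55–07:20, 07:45–07:50.
Ulrich → UTC: 12:05–12:50, 13:55–17:05, 17:35–21:00.
Zara → UTC: 08:05–08:20, 09:15–10:10, 12:20–16:00.
Sven ∩ Grace: (none).
Sven ∩ Grace ∩ Ulrich: (none).
Sven ∩ Grace ∩ Ulrich ∩ Zara: (none).
Windows ≥ 25 min: (none).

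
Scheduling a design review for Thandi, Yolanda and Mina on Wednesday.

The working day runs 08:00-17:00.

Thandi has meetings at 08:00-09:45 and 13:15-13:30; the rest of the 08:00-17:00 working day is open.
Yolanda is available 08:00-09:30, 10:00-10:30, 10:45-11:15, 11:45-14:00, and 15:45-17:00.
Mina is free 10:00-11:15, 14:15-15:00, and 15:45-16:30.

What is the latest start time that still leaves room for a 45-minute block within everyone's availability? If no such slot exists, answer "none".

15:45

Thandi free within 08:00–17:00: 09:45–13:15, 13:30–17:00.
Thandi ∩ Yolanda: 10:00–10:30, 10:45–11:15, 11:45–13:15, 13:30–14:00, 15:45–17:00.
Thandi ∩ Yolanda ∩ Mina: 10:00–10:30, 10:45–11:15, 15:45–16:30.
Windows ≥ 45 min: 15:45–16:30.
Latest start in the last window 15:45–16:30 is 16:30 − 45 min = 15:45.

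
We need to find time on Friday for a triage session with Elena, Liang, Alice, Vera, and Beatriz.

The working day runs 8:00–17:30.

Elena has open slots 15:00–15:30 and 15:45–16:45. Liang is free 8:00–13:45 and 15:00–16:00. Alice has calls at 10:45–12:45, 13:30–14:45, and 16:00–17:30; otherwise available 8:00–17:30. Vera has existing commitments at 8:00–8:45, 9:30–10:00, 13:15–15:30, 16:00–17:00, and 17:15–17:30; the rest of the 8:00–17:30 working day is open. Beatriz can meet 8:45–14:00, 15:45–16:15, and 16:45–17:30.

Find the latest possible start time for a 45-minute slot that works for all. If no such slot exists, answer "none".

Alice free within 08:00–17:30: 08:00–10:45, 12:45–13:30, 14:45–16:00.
Vera free within 08:00–17:30: 08:45–09:30, 10:00–13:15, 15:30–16:00, 17:00–17:15.
Elena ∩ Liang: 15:00–15:30, 15:45–16:00.
Elena ∩ Liang ∩ Alice: 15:00–15:30, 15:45–16:00.
Elena ∩ Liang ∩ Alice ∩ Vera: 15:45–16:00.
Elena ∩ Liang ∩ Alice ∩ Vera ∩ Beatriz: 15:45–16:00.
Windows ≥ 45 min: (none).

none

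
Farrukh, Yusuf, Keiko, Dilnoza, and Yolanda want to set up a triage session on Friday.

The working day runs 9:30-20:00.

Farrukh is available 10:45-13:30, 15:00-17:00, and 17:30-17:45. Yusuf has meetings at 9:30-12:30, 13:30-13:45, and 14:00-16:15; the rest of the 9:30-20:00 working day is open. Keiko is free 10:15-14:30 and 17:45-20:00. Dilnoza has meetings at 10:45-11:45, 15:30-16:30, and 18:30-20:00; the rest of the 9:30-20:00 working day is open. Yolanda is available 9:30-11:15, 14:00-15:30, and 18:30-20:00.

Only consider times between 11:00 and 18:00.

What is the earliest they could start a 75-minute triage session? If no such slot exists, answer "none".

Yusuf free within 09:30–20:00: 12:30–13:30, 13:45–14:00, 16:15–20:00.
Dilnoza free within 09:30–20:00: 09:30–10:45, 11:45–15:30, 16:30–18:30.
Farrukh ∩ Yusuf: 12:30–13:30, 16:15–17:00, 17:30–17:45.
Farrukh ∩ Yusuf ∩ Keiko: 12:30–13:30.
Farrukh ∩ Yusuf ∩ Keiko ∩ Dilnoza: 12:30–13:30.
Farrukh ∩ Yusuf ∩ Keiko ∩ Dilnoza ∩ Yolanda: (none).
Restricted to 11:00–18:00: (none).
Windows ≥ 75 min: (none).

none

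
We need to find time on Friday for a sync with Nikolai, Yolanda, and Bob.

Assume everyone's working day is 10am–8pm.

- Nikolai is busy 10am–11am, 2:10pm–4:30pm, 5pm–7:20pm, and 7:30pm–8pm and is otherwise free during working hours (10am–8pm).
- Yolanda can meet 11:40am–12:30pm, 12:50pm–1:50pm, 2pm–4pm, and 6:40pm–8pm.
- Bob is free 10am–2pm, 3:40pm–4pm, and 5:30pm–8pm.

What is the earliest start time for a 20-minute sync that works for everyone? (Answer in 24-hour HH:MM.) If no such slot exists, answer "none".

11:40

Nikolai free within 10:00–20:00: 11:00–14:10, 16:30–17:00, 19:20–19:30.
Nikolai ∩ Yolanda: 11:40–12:30, 12:50–13:50, 14:00–14:10, 19:20–19:30.
Nikolai ∩ Yolanda ∩ Bob: 11:40–12:30, 12:50–13:50, 19:20–19:30.
Windows ≥ 20 min: 11:40–12:30, 12:50–13:50.
Earliest such window starts at 11:40.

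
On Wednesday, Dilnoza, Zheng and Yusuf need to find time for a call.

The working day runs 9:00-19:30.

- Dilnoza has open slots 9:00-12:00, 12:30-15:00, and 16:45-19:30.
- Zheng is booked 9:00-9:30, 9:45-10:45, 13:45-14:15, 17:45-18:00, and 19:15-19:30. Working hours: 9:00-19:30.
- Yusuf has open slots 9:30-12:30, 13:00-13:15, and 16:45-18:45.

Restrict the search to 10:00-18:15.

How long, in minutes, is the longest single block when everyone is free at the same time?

Zheng free within 09:00–19:30: 09:30–09:45, 10:45–13:45, 14:15–17:45, 18:00–19:15.
Dilnoza ∩ Zheng: 09:30–09:45, 10:45–12:00, 12:30–13:45, 14:15–15:00, 16:45–17:45, 18:00–19:15.
Dilnoza ∩ Zheng ∩ Yusuf: 09:30–09:45, 10:45–12:00, 13:00–13:15, 16:45–17:45, 18:00–18:45.
Restricted to 10:00–18:15: 10:45–12:00, 13:00–13:15, 16:45–17:45, 18:00–18:15.
Common window lengths: 75, 15, 60, 15 min; longest is 75.

75 minutes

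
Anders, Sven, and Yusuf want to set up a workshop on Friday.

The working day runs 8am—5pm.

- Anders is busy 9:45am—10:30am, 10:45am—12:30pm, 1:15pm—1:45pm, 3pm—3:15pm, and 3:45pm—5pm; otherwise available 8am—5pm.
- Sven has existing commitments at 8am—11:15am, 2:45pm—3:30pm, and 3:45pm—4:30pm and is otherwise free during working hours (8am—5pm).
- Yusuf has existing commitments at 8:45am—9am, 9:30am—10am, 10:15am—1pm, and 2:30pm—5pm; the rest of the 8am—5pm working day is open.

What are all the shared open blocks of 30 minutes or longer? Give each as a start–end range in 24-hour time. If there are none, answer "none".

13:45–14:30

Anders free within 08:00–17:00: 08:00–09:45, 10:30–10:45, 12:30–13:15, 13:45–15:00, 15:15–15:45.
Sven free within 08:00–17:00: 11:15–14:45, 15:30–15:45, 16:30–17:00.
Yusuf free within 08:00–17:00: 08:00–08:45, 09:00–09:30, 10:00–10:15, 13:00–14:30.
Anders ∩ Sven: 12:30–13:15, 13:45–14:45, 15:30–15:45.
Anders ∩ Sven ∩ Yusuf: 13:00–13:15, 13:45–14:30.
Windows ≥ 30 min: 13:45–14:30.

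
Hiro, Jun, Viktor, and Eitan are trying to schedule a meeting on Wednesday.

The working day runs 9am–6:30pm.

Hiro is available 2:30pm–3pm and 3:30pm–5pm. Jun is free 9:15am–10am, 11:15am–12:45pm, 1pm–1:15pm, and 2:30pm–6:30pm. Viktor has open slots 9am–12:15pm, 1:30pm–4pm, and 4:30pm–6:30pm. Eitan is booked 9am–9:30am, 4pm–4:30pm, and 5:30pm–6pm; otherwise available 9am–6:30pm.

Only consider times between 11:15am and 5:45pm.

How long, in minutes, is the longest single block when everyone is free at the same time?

30 minutes

Eitan free within 09:00–18:30: 09:30–16:00, 16:30–17:30, 18:00–18:30.
Hiro ∩ Jun: 14:30–15:00, 15:30–17:00.
Hiro ∩ Jun ∩ Viktor: 14:30–15:00, 15:30–16:00, 16:30–17:00.
Hiro ∩ Jun ∩ Viktor ∩ Eitan: 14:30–15:00, 15:30–16:00, 16:30–17:00.
Restricted to 11:15–17:45: 14:30–15:00, 15:30–16:00, 16:30–17:00.
Common window lengths: 30, 30, 30 min; longest is 30.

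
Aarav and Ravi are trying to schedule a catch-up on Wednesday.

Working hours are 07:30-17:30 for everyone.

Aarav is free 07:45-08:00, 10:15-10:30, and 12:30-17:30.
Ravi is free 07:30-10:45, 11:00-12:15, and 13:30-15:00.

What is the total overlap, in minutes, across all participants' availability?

Aarav ∩ Ravi: 07:45–08:00, 10:15–10:30, 13:30–15:00.
Total common minutes: 15 + 15 + 90 = 120.

120 minutes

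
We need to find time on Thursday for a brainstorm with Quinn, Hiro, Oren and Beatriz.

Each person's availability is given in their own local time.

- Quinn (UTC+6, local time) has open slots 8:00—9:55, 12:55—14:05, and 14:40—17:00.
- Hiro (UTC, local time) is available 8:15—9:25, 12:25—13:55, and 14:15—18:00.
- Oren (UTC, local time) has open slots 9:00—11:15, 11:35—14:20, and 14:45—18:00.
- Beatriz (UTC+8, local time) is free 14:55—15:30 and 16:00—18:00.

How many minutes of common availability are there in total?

25 minutes

Quinn → UTC: 02:00–03:55, 06:55–08:05, 08:40–11:00.
Hiro → UTC: 08:15–09:25, 12:25–13:55, 14:15–18:00.
Oren → UTC: 09:00–11:15, 11:35–14:20, 14:45–18:00.
Beatriz → UTC: 06:55–07:30, 08:00–10:00.
Quinn ∩ Hiro: 08:40–09:25.
Quinn ∩ Hiro ∩ Oren: 09:00–09:25.
Quinn ∩ Hiro ∩ Oren ∩ Beatriz: 09:00–09:25.
Total common minutes: 25.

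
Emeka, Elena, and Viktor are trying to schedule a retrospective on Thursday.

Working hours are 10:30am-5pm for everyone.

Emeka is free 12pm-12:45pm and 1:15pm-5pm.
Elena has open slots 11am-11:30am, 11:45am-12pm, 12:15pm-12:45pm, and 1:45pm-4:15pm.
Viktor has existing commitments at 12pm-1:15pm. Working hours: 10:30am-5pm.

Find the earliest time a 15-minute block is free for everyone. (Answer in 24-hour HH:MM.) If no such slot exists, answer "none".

13:45

Viktor free within 10:30–17:00: 10:30–12:00, 13:15–17:00.
Emeka ∩ Elena: 12:15–12:45, 13:45–16:15.
Emeka ∩ Elena ∩ Viktor: 13:45–16:15.
Windows ≥ 15 min: 13:45–16:15.
Earliest such window starts at 13:45.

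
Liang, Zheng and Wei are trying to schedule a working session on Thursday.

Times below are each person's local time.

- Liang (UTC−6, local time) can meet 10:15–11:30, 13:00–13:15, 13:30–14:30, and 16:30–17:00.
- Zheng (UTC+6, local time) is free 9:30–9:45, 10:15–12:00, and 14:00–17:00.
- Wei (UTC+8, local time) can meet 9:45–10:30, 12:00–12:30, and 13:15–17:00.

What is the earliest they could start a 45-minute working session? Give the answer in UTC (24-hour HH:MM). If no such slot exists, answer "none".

Liang → UTC: 16:15–17:30, 19:00–19:15, 19:30–20:30, 22:30–23:00.
Zheng → UTC: 03:30–03:45, 04:15–06:00, 08:00–11:00.
Wei → UTC: 01:45–02:30, 04:00–04:30, 05:15–09:00.
Liang ∩ Zheng: (none).
Liang ∩ Zheng ∩ Wei: (none).
Windows ≥ 45 min: (none).

none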